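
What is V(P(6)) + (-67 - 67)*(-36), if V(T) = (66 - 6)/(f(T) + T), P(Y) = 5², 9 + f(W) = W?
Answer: 197844/41 ≈ 4825.5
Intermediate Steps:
f(W) = -9 + W
P(Y) = 25
V(T) = 60/(-9 + 2*T) (V(T) = (66 - 6)/((-9 + T) + T) = 60/(-9 + 2*T))
V(P(6)) + (-67 - 67)*(-36) = 60/(-9 + 2*25) + (-67 - 67)*(-36) = 60/(-9 + 50) - 134*(-36) = 60/41 + 4824 = 197844/41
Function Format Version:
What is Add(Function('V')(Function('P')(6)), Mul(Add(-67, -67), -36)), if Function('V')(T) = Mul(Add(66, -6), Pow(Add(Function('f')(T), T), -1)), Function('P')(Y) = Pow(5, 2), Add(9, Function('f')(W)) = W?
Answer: Rational(197844, 41) ≈ 4825.5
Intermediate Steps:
Function('f')(W) = Add(-9, W)
Function('P')(Y) = 25
Function('V')(T) = Mul(60, Pow(Add(-9, Mul(2, T)), -1)) (Function('V')(T) = Mul(Add(66, -6), Pow(Add(Add(-9, T), T), -1)) = Mul(60, Pow(Add(-9, Mul(2, T)), -1)))
Add(Function('V')(Function('P')(6)), Mul(Add(-67, -67), -36)) = Add(Mul(60, Pow(Add(-9, Mul(2, 25)), -1)), Mul(Add(-67, -67), -36)) = Add(Mul(60, Pow(Add(-9, 50), -1)), Mul(-134, -36)) = Add(Mul(60, Pow(41, -1)), 4824) = Add(Mul(60, Rational(1, 41)), 4824) = Add(Rational(60, 41), 4824) = Rational(197844, 41)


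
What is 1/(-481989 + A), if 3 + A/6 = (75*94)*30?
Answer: 1/786993 ≈ 1.2707e-6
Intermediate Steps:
A = 1268982 (A = -18 + 6*((75*94)*30) = -18 + 6*(7050*30) = -18 + 6*211500 = -18 + 1269000 = 1268982)
1/(-481989 + A) = 1/(-481989 + 1268982) = 1/786993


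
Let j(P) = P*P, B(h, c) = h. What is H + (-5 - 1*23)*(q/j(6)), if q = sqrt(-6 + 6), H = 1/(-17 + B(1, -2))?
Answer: -1/16 ≈ -0.062500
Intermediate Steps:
j(P) = P**2
H = -1/16 (H = 1/(-17 + 1) = 1/(-16) = -1/16 ≈ -0.062500)
q = 0 (q = sqrt(0) = 0)
H + (-5 - 1*23)*(q/j(6)) = -1/16 + (-5 - 1*23)*(0/(6**2)) = -1/16 + (-5 - 23)*(0/36) = -1/16 - 0/36 = -1/16 - 28*0 = -1/16 + 0 = -1/16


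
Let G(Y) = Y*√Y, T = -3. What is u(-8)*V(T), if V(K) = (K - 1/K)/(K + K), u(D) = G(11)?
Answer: 44*√11/9 ≈ 16.215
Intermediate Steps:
G(Y) = Y^(3/2)
u(D) = 11*√11 (u(D) = 11^(3/2) = 11*√11)
V(K) = (K - 1/K)/(2*K) (V(K) = (K - 1/K)/((2*K)) = (K - 1/K)*(1/(2*K)) = (K - 1/K)/(2*K))
u(-8)*V(T) = (11*√11)*((½)*(-1 + (-3)²)/(-3)²) = (11*√11)*((½)*(⅑)*(-1 + 9)) = (11*√11)*((½)*(⅑)*8) = (11*√11)*(4/9) = 44*√11/9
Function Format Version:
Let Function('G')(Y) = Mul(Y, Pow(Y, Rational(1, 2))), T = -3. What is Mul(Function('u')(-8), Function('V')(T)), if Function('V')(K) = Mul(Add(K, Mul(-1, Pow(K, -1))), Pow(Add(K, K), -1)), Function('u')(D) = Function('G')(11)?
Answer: Mul(Rational(44, 9), Pow(11, Rational(1, 2))) ≈ 16.215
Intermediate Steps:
Function('G')(Y) = Pow(Y, Rational(3, 2))
Function('u')(D) = Mul(11, Pow(11, Rational(1, 2))) (Function('u')(D) = Pow(11, Rational(3, 2)) = Mul(11, Pow(11, Rational(1, 2))))
Function('V')(K) = Mul(Rational(1, 2), Pow(K, -1), Add(K, Mul(-1, Pow(K, -1)))) (Function('V')(K) = Mul(Add(K, Mul(-1, Pow(K, -1))), Pow(Mul(2, K), -1)) = Mul(Add(K, Mul(-1, Pow(K, -1))), Mul(Rational(1, 2), Pow(K, -1))) = Mul(Rational(1, 2), Pow(K, -1), Add(K, Mul(-1, Pow(K, -1)))))
Mul(Function('u')(-8), Function('V')(T)) = Mul(Mul(11, Pow(11, Rational(1, 2))), Mul(Rational(1, 2), Pow(-3, -2), Add(-1, Pow(-3, 2)))) = Mul(Mul(11, Pow(11, Rational(1, 2))), Mul(Rational(1, 2), Rational(1, 9), Add(-1, 9))) = Mul(Mul(11, Pow(11, Rational(1, 2))), Mul(Rational(1, 2), Rational(1, 9), 8)) = Mul(Mul(11, Pow(11, Rational(1, 2))), Rational(4, 9)) = Mul(Rational(44, 9), Pow(11, Rational(1, 2)))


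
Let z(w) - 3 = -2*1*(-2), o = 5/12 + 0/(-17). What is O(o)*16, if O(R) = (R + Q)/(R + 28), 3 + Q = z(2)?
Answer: 848/341 ≈ 2.4868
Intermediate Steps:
o = 5/12 (o = 5*(1/12) + 0*(-1/17) = 5/12 + 0 = 5/12 ≈ 0.41667)
z(w) = 7 (z(w) = 3 - 2*1*(-2) = 3 - 2*(-2) = 3 + 4 = 7)
Q = 4 (Q = -3 + 7 = 4)
O(R) = (4 + R)/(28 + R) (O(R) = (R + 4)/(R + 28) = (4 + R)/(28 + R))
O(o)*16 = ((4 + 5/12)/(28 + 5/12))*16 = ((53/12)/(341/12))*16 = ((12/341)*(53/12))*16 = (53/341)*16 = 848/341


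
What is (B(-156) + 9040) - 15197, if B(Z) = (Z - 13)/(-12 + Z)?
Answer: -1034207/168 ≈ -6156.0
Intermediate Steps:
B(Z) = (-13 + Z)/(-12 + Z)
(B(-156) + 9040) - 15197 = ((-13 - 156)/(-12 - 156) + 9040) - 15197 = (-169/(-168) + 9040) - 15197 = (-1/168*(-169) + 9040) - 15197 = (169/168 + 9040) - 15197 = 1518889/168 - 15197 = -1034207/168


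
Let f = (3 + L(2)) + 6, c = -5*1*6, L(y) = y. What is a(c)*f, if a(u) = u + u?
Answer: -660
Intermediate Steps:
c = -30 (c = -5*6 = -30)
f = 11 (f = (3 + 2) + 6 = 5 + 6 = 11)
a(u) = 2*u
a(c)*f = (2*(-30))*11 = -60*11 = -660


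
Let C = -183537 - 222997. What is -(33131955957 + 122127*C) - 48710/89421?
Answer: 1476950727583771/89421 ≈ 1.6517e+10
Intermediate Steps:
C = -406534
-(33131955957 + 122127*C) - 48710/89421 = -122127/(1/(-406534 + 271291)) - 48710/89421 = -122127/(1/(-135243)) - 48710*1/89421 = -122127/(-1/135243) - 48710/89421 = -122127*(-135243) - 48710/89421 = 16516821861 - 48710/89421 = 1476950727583771/89421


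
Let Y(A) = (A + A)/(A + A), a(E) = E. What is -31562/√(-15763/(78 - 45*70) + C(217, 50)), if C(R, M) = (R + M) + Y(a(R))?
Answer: -23488*√2517177/19513 ≈ -1909.8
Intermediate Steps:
Y(A) = 1 (Y(A) = (2*A)/((2*A)) = (2*A)*(1/(2*A)) = 1)
C(R, M) = 1 + M + R (C(R, M) = (R + M) + 1 = (M + R) + 1 = 1 + M + R)
-31562/√(-15763/(78 - 45*70) + C(217, 50)) = -31562/√(-15763/(78 - 45*70) + (1 + 50 + 217)) = -31562/√(-15763/(78 - 3150) + 268) = -31562/√(-15763/(-3072) + 268) = -31562/√(-15763*(-1/3072) + 268) = -31562/√(15763/3072 + 268) = -31562*32*√2517177/839059 = -23488*√2517177/19513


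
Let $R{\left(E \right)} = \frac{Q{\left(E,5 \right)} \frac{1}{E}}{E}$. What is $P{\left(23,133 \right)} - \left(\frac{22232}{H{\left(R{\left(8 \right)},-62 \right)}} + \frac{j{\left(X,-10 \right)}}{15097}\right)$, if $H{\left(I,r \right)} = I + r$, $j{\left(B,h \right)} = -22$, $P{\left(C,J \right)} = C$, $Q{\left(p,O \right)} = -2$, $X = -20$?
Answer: $\frac{28790089}{75485} \approx 381.4$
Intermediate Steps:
$R{\left(E \right)} = - \frac{2}{E^{2}}$ ($R{\left(E \right)} = \frac{\left(-2\right) \frac{1}{E}}{E} = - \frac{2}{E^{2}}$)
$P{\left(23,133 \right)} - \left(\frac{22232}{H{\left(R{\left(8 \right)},-62 \right)}} + \frac{j{\left(X,-10 \right)}}{15097}\right) = 23 - \left(\frac{22232}{- \frac{2}{64} - 62} - \frac{22}{15097}\right) = 23 - \left(\frac{22232}{\left(-2\right) \frac{1}{64} - 62} - \frac{22}{15097}\right) = 23 - \left(\frac{22232}{- \frac{1}{32} - 62} - \frac{22}{15097}\right) = 23 - \left(\frac{22232}{- \frac{1985}{32}} - \frac{22}{15097}\right) = 23 - \left(22232 \left(- \frac{32}{1985}\right) - \frac{22}{15097}\right) = 23 - \left(- \frac{1792}{5} - \frac{22}{15097}\right) = 23 - - \frac{27053934}{75485} = 23 + \frac{27053934}{75485} = \frac{28790089}{75485}$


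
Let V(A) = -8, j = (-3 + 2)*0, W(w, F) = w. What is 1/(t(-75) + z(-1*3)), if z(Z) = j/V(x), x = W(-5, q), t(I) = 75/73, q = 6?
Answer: 73/75 ≈ 0.97333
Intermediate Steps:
t(I) = 75/73 (t(I) = 75*(1/73) = 75/73)
x = -5
j = 0 (j = -1*0 = 0)
z(Z) = 0 (z(Z) = 0/(-8) = 0*(-1/8) = 0)
1/(t(-75) + z(-1*3)) = 1/(75/73 + 0) = 1/(75/73) = 73/75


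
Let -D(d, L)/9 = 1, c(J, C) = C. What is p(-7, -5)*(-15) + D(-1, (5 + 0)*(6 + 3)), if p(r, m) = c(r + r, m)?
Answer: 66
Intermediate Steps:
D(d, L) = -9 (D(d, L) = -9*1 = -9)
p(r, m) = m
p(-7, -5)*(-15) + D(-1, (5 + 0)*(6 + 3)) = -5*(-15) - 9 = 75 - 9 = 66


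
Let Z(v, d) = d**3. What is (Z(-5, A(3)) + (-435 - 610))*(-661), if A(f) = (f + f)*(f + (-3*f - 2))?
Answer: 73792057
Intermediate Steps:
A(f) = 2*f*(-2 - 2*f) (A(f) = (2*f)*(f + (-2 - 3*f)) = (2*f)*(-2 - 2*f) = 2*f*(-2 - 2*f))
(Z(-5, A(3)) + (-435 - 610))*(-661) = ((-4*3*(1 + 3))**3 + (-435 - 610))*(-661) = ((-4*3*4)**3 - 1045)*(-661) = ((-48)**3 - 1045)*(-661) = (-110592 - 1045)*(-661) = -111637*(-661) = 73792057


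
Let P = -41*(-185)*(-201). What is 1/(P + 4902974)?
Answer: 1/3378389 ≈ 2.9600e-7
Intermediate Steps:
P = -1524585 (P = 7585*(-201) = -1524585)
1/(P + 4902974) = 1/(-1524585 + 4902974) = 1/3378389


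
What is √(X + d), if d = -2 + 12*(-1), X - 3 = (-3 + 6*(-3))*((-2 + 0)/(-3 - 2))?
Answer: I*√485/5 ≈ 4.4045*I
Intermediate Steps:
X = -27/5 (X = 3 + (-3 + 6*(-3))*((-2 + 0)/(-3 - 2)) = 3 + (-3 - 18)*(-2/(-5)) = 3 - (-42)*(-1)/5 = 3 - 21*⅖ = 3 - 42/5 = -27/5 ≈ -5.4000)
d = -14 (d = -2 - 12 = -14)
√(X + d) = √(-27/5 - 14) = √(-97/5) = I*√485/5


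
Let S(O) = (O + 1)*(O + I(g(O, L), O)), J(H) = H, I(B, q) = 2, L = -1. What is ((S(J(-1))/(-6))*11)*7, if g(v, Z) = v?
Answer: 0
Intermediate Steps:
S(O) = (1 + O)*(2 + O) (S(O) = (O + 1)*(O + 2) = (1 + O)*(2 + O))
((S(J(-1))/(-6))*11)*7 = (((2 + (-1)**2 + 3*(-1))/(-6))*11)*7 = (((2 + 1 - 3)*(-1/6))*11)*7 = ((0*(-1/6))*11)*7 = (0*11)*7 = 0*7 = 0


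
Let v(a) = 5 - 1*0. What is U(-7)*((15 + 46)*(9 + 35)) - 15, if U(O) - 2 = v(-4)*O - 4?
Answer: -99323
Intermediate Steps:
v(a) = 5 (v(a) = 5 + 0 = 5)
U(O) = -2 + 5*O (U(O) = 2 + (5*O - 4) = 2 + (-4 + 5*O) = -2 + 5*O)
U(-7)*((15 + 46)*(9 + 35)) - 15 = (-2 + 5*(-7))*((15 + 46)*(9 + 35)) - 15 = (-2 - 35)*(61*44) - 15 = -37*2684 - 15 = -99308 - 15 = -99323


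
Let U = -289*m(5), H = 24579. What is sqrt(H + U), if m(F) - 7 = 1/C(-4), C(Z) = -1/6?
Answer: sqrt(24290) ≈ 155.85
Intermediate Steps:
C(Z) = -1/6 (C(Z) = -1*1/6 = -1/6)
m(F) = 1 (m(F) = 7 + 1/(-1/6) = 7 - 6 = 1)
U = -289 (U = -289*1 = -289)
sqrt(H + U) = sqrt(24579 - 289) = sqrt(24290)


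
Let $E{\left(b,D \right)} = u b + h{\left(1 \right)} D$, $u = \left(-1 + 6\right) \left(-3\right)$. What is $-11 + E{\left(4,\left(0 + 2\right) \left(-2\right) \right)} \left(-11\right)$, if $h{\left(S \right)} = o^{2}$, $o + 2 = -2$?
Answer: $1353$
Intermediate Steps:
$o = -4$ ($o = -2 - 2 = -4$)
$u = -15$ ($u = 5 \left(-3\right) = -15$)
$h{\left(S \right)} = 16$ ($h{\left(S \right)} = \left(-4\right)^{2} = 16$)
$E{\left(b,D \right)} = - 15 b + 16 D$
$-11 + E{\left(4,\left(0 + 2\right) \left(-2\right) \right)} \left(-11\right) = -11 + \left(\left(-15\right) 4 + 16 \left(0 + 2\right) \left(-2\right)\right) \left(-11\right) = -11 + \left(-60 + 16 \cdot 2 \left(-2\right)\right) \left(-11\right) = -11 + \left(-60 + 16 \left(-4\right)\right) \left(-11\right) = -11 + \left(-60 - 64\right) \left(-11\right) = -11 - -1364 = -11 + 1364 = 1353$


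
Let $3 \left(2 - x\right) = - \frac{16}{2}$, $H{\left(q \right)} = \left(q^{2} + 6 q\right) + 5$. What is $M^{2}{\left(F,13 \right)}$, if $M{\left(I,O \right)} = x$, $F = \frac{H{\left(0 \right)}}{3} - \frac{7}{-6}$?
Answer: $\frac{196}{9} \approx 21.778$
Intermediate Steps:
$H{\left(q \right)} = 5 + q^{2} + 6 q$
$F = \frac{17}{6}$ ($F = \frac{5 + 0^{2} + 6 \cdot 0}{3} - \frac{7}{-6} = \left(5 + 0 + 0\right) \frac{1}{3} - - \frac{7}{6} = 5 \cdot \frac{1}{3} + \frac{7}{6} = \frac{5}{3} + \frac{7}{6} = \frac{17}{6} \approx 2.8333$)
$x = \frac{14}{3}$ ($x = 2 - \frac{\left(-16\right) \frac{1}{2}}{3} = 2 - - \frac{8}{3} = 2 + \frac{8}{3} = \frac{14}{3} \approx 4.6667$)
$M{\left(I,O \right)} = \frac{14}{3}$
$M^{2}{\left(F,13 \right)} = \left(\frac{14}{3}\right)^{2} = \frac{196}{9}$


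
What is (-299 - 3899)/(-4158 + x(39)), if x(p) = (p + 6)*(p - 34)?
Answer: 4198/3933 ≈ 1.0674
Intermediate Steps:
x(p) = (-34 + p)*(6 + p) (x(p) = (6 + p)*(-34 + p) = (-34 + p)*(6 + p))
(-299 - 3899)/(-4158 + x(39)) = (-299 - 3899)/(-4158 + (-204 + 39**2 - 28*39)) = -4198/(-4158 + (-204 + 1521 - 1092)) = -4198/(-4158 + 225) = -4198/(-3933) = -4198*(-1/3933) = 4198/3933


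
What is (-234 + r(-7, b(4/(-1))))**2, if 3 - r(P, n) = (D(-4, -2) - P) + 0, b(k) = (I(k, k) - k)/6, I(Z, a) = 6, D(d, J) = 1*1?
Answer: 57121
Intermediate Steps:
D(d, J) = 1
b(k) = 1 - k/6 (b(k) = (6 - k)/6 = (6 - k)*(1/6) = 1 - k/6)
r(P, n) = 2 + P (r(P, n) = 3 - ((1 - P) + 0) = 3 - (1 - P) = 3 + (-1 + P) = 2 + P)
(-234 + r(-7, b(4/(-1))))**2 = (-234 + (2 - 7))**2 = (-234 - 5)**2 = (-239)**2 = 57121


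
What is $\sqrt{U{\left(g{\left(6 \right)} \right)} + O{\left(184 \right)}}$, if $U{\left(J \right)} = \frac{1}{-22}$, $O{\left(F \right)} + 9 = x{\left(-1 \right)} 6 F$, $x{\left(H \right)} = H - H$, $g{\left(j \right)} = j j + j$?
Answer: $\frac{i \sqrt{4378}}{22} \approx 3.0076 i$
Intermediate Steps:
$g{\left(j \right)} = j + j^{2}$ ($g{\left(j \right)} = j^{2} + j = j + j^{2}$)
$x{\left(H \right)} = 0$
$O{\left(F \right)} = -9$ ($O{\left(F \right)} = -9 + 0 \cdot 6 F = -9 + 0 F = -9 + 0 = -9$)
$U{\left(J \right)} = - \frac{1}{22}$
$\sqrt{U{\left(g{\left(6 \right)} \right)} + O{\left(184 \right)}} = \sqrt{- \frac{1}{22} - 9} = \sqrt{- \frac{199}{22}} = \frac{i \sqrt{4378}}{22}$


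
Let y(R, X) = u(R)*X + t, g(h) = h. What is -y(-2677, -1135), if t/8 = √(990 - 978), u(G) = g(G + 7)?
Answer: -3030450 - 16*√3 ≈ -3.0305e+6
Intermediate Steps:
u(G) = 7 + G (u(G) = G + 7 = 7 + G)
t = 16*√3 (t = 8*√(990 - 978) = 8*√12 = 8*(2*√3) = 16*√3 ≈ 27.713)
y(R, X) = 16*√3 + X*(7 + R) (y(R, X) = (7 + R)*X + 16*√3 = X*(7 + R) + 16*√3 = 16*√3 + X*(7 + R))
-y(-2677, -1135) = -(16*√3 - 1135*(7 - 2677)) = -(16*√3 - 1135*(-2670)) = -(16*√3 + 3030450) = -(3030450 + 16*√3) = -3030450 - 16*√3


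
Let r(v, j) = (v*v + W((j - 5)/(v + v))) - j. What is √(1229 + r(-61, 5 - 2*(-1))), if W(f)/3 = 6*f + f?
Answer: √18391622/61 ≈ 70.304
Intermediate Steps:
W(f) = 21*f (W(f) = 3*(6*f + f) = 3*(7*f) = 21*f)
r(v, j) = v² - j + 21*(-5 + j)/(2*v) (r(v, j) = (v*v + 21*((j - 5)/(v + v))) - j = (v² + 21*((-5 + j)/((2*v)))) - j = (v² + 21*((-5 + j)*(1/(2*v)))) - j = (v² + 21*((-5 + j)/(2*v))) - j = (v² + 21*(-5 + j)/(2*v)) - j = v² - j + 21*(-5 + j)/(2*v))
√(1229 + r(-61, 5 - 2*(-1))) = √(1229 + (½)*(-105 + 21*(5 - 2*(-1)) + 2*(-61)*((-61)² - (5 - 2*(-1))))/(-61)) = √(1229 + (½)*(-1/61)*(-105 + 21*(5 + 2) + 2*(-61)*(3721 - (5 + 2)))) = √(1229 + (½)*(-1/61)*(-105 + 21*7 + 2*(-61)*(3721 - 1*7))) = √(1229 + (½)*(-1/61)*(-105 + 147 + 2*(-61)*(3721 - 7))) = √(1229 + (½)*(-1/61)*(-105 + 147 + 2*(-61)*3714)) = √(1229 + (½)*(-1/61)*(-105 + 147 - 453108)) = √(1229 + (½)*(-1/61)*(-453066)) = √(1229 + 226533/61) = √(301502/61) = √18391622/61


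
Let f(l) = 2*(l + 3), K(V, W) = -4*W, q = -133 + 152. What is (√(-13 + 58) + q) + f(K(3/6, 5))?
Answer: -15 + 3*√5 ≈ -8.2918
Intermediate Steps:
q = 19
f(l) = 6 + 2*l (f(l) = 2*(3 + l) = 6 + 2*l)
(√(-13 + 58) + q) + f(K(3/6, 5)) = (√(-13 + 58) + 19) + (6 + 2*(-4*5)) = (√45 + 19) + (6 + 2*(-20)) = (3*√5 + 19) + (6 - 40) = (19 + 3*√5) - 34 = -15 + 3*√5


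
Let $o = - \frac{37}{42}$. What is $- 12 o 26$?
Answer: $\frac{1924}{7} \approx 274.86$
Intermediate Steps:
$o = - \frac{37}{42}$ ($o = \left(-37\right) \frac{1}{42} = - \frac{37}{42} \approx -0.88095$)
$- 12 o 26 = \left(-12\right) \left(- \frac{37}{42}\right) 26 = \frac{74}{7} \cdot 26 = \frac{1924}{7}$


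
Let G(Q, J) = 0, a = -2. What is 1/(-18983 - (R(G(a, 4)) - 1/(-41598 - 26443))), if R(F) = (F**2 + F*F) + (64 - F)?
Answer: -68041/1295976928 ≈ -5.2502e-5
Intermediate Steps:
R(F) = 64 - F + 2*F**2 (R(F) = (F**2 + F**2) + (64 - F) = 2*F**2 + (64 - F) = 64 - F + 2*F**2)
1/(-18983 - (R(G(a, 4)) - 1/(-41598 - 26443))) = 1/(-18983 - ((64 - 1*0 + 2*0**2) - 1/(-41598 - 26443))) = 1/(-18983 - ((64 + 0 + 2*0) - 1/(-68041))) = 1/(-18983 - ((64 + 0 + 0) - 1*(-1/68041))) = 1/(-18983 - (64 + 1/68041)) = 1/(-18983 - 1*4354625/68041) = 1/(-18983 - 4354625/68041) = 1/(-1295976928/68041) = -68041/1295976928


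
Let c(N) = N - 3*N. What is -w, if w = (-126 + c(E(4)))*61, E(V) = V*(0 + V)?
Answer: 9638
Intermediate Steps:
E(V) = V**2 (E(V) = V*V = V**2)
c(N) = -2*N
w = -9638 (w = (-126 - 2*4**2)*61 = (-126 - 2*16)*61 = (-126 - 32)*61 = -158*61 = -9638)
-w = -1*(-9638) = 9638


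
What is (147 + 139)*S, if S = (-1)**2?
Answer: 286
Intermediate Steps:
S = 1
(147 + 139)*S = (147 + 139)*1 = 286*1 = 286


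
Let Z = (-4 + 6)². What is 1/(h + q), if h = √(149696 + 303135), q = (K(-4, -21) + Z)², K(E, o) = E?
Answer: √452831/452831 ≈ 0.0014860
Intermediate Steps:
Z = 4 (Z = 2² = 4)
q = 0 (q = (-4 + 4)² = 0² = 0)
h = √452831 ≈ 672.93
1/(h + q) = 1/(√452831 + 0) = 1/(√452831) = √452831/452831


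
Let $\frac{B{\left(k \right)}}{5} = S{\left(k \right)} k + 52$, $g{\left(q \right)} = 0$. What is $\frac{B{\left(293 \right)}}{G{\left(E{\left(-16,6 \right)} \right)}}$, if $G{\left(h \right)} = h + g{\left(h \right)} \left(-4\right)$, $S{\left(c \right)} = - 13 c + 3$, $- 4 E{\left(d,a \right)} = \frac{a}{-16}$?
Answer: $-59472320$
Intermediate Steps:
$E{\left(d,a \right)} = \frac{a}{64}$ ($E{\left(d,a \right)} = - \frac{a \frac{1}{-16}}{4} = - \frac{a \left(- \frac{1}{16}\right)}{4} = - \frac{\left(- \frac{1}{16}\right) a}{4} = \frac{a}{64}$)
$S{\left(c \right)} = 3 - 13 c$
$G{\left(h \right)} = h$ ($G{\left(h \right)} = h + 0 \left(-4\right) = h + 0 = h$)
$B{\left(k \right)} = 260 + 5 k \left(3 - 13 k\right)$ ($B{\left(k \right)} = 5 \left(\left(3 - 13 k\right) k + 52\right) = 5 \left(k \left(3 - 13 k\right) + 52\right) = 5 \left(52 + k \left(3 - 13 k\right)\right) = 260 + 5 k \left(3 - 13 k\right)$)
$\frac{B{\left(293 \right)}}{G{\left(E{\left(-16,6 \right)} \right)}} = \frac{260 - 1465 \left(-3 + 13 \cdot 293\right)}{\frac{1}{64} \cdot 6} = \frac{260 - 1465 \left(-3 + 3809\right)}{\frac{3}{32}} = \left(260 - 1465 \cdot 3806\right) \frac{32}{3} = \left(260 - 5575790\right) \frac{32}{3} = \left(-5575530\right) \frac{32}{3} = -59472320$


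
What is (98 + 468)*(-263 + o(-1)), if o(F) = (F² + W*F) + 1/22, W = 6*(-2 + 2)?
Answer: -1630929/11 ≈ -1.4827e+5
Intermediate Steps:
W = 0 (W = 6*0 = 0)
o(F) = 1/22 + F² (o(F) = (F² + 0*F) + 1/22 = (F² + 0) + 1/22 = F² + 1/22 = 1/22 + F²)
(98 + 468)*(-263 + o(-1)) = (98 + 468)*(-263 + (1/22 + (-1)²)) = 566*(-263 + (1/22 + 1)) = 566*(-263 + 23/22) = 566*(-5763/22) = -1630929/11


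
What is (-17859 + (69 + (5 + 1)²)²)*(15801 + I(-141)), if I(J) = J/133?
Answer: -14360912928/133 ≈ -1.0798e+8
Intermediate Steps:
I(J) = J/133 (I(J) = J*(1/133) = J/133)
(-17859 + (69 + (5 + 1)²)²)*(15801 + I(-141)) = (-17859 + (69 + (5 + 1)²)²)*(15801 + (1/133)*(-141)) = (-17859 + (69 + 6²)²)*(15801 - 141/133) = (-17859 + (69 + 36)²)*(2101392/133) = (-17859 + 105²)*(2101392/133) = (-17859 + 11025)*(2101392/133) = -6834*2101392/133 = -14360912928/133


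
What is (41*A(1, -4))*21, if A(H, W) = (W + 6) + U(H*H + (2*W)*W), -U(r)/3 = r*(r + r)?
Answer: -5624052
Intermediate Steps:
U(r) = -6*r² (U(r) = -3*r*(r + r) = -3*r*2*r = -6*r²)
A(H, W) = 6 + W - 6*(H² + 2*W²)² (A(H, W) = (W + 6) - 6*(H*H + (2*W)*W)² = (6 + W) - 6*(H² + 2*W²)² = 6 + W - 6*(H² + 2*W²)²)
(41*A(1, -4))*21 = (41*(6 - 4 - 6*(1² + 2*(-4)²)²))*21 = (41*(6 - 4 - 6*(1 + 2*16)²))*21 = (41*(6 - 4 - 6*(1 + 32)²))*21 = (41*(6 - 4 - 6*33²))*21 = (41*(6 - 4 - 6*1089))*21 = (41*(6 - 4 - 6534))*21 = (41*(-6532))*21 = -267812*21 = -5624052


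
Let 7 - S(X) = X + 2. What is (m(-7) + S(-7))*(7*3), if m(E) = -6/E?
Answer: 270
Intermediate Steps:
S(X) = 5 - X (S(X) = 7 - (X + 2) = 7 - (2 + X) = 7 + (-2 - X) = 5 - X)
(m(-7) + S(-7))*(7*3) = (-6/(-7) + (5 - 1*(-7)))*(7*3) = (-6*(-⅐) + (5 + 7))*21 = (6/7 + 12)*21 = (90/7)*21 = 270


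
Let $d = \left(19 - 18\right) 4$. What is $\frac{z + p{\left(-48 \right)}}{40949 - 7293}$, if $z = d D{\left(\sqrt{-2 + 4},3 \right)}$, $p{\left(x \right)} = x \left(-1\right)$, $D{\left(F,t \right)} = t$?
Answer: $\frac{15}{8414} \approx 0.0017827$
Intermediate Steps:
$d = 4$ ($d = 1 \cdot 4 = 4$)
$p{\left(x \right)} = - x$
$z = 12$ ($z = 4 \cdot 3 = 12$)
$\frac{z + p{\left(-48 \right)}}{40949 - 7293} = \frac{12 - -48}{40949 - 7293} = \frac{12 + 48}{33656} = 60 \cdot \frac{1}{33656} = \frac{15}{8414}$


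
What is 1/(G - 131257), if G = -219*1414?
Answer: -1/440923 ≈ -2.2680e-6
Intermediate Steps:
G = -309666
1/(G - 131257) = 1/(-309666 - 131257) = 1/(-440923) = -1/440923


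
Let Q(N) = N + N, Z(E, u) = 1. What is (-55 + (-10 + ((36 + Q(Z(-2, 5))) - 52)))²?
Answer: 6241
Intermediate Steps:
Q(N) = 2*N
(-55 + (-10 + ((36 + Q(Z(-2, 5))) - 52)))² = (-55 + (-10 + ((36 + 2*1) - 52)))² = (-55 + (-10 + ((36 + 2) - 52)))² = (-55 + (-10 + (38 - 52)))² = (-55 + (-10 - 14))² = (-55 - 24)² = (-79)² = 6241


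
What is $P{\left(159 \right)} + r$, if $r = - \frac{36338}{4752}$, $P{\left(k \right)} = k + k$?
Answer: $\frac{737399}{2376} \approx 310.35$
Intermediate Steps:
$P{\left(k \right)} = 2 k$
$r = - \frac{18169}{2376}$ ($r = \left(-36338\right) \frac{1}{4752} = - \frac{18169}{2376} \approx -7.6469$)
$P{\left(159 \right)} + r = 2 \cdot 159 - \frac{18169}{2376} = 318 - \frac{18169}{2376} = \frac{737399}{2376}$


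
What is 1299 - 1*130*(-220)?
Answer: 29899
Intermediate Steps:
1299 - 1*130*(-220) = 1299 - 130*(-220) = 1299 + 28600 = 29899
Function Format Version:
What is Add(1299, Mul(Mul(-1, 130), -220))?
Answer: 29899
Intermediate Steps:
Add(1299, Mul(Mul(-1, 130), -220)) = Add(1299, Mul(-130, -220)) = Add(1299, 28600) = 29899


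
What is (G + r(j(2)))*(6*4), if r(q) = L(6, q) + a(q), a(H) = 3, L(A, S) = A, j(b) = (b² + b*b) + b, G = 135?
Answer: 3456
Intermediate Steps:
j(b) = b + 2*b² (j(b) = (b² + b²) + b = 2*b² + b = b + 2*b²)
r(q) = 9 (r(q) = 6 + 3 = 9)
(G + r(j(2)))*(6*4) = (135 + 9)*(6*4) = 144*24 = 3456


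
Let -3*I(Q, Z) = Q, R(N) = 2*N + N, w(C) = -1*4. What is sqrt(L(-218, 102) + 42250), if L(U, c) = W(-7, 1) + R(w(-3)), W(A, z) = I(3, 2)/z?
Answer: 57*sqrt(13) ≈ 205.52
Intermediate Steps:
w(C) = -4
R(N) = 3*N
I(Q, Z) = -Q/3
W(A, z) = -1/z (W(A, z) = (-1/3*3)/z = -1/z)
L(U, c) = -13 (L(U, c) = -1/1 + 3*(-4) = -1*1 - 12 = -1 - 12 = -13)
sqrt(L(-218, 102) + 42250) = sqrt(-13 + 42250) = sqrt(42237) = 57*sqrt(13)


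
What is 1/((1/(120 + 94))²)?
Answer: 45796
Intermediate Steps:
1/((1/(120 + 94))²) = 1/((1/214)²) = 1/(1/45796) = 45796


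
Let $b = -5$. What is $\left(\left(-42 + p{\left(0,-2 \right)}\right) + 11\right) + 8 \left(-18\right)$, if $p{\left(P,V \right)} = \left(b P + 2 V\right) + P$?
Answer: $-179$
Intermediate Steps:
$p{\left(P,V \right)} = - 4 P + 2 V$ ($p{\left(P,V \right)} = \left(- 5 P + 2 V\right) + P = - 4 P + 2 V$)
$\left(\left(-42 + p{\left(0,-2 \right)}\right) + 11\right) + 8 \left(-18\right) = \left(\left(-42 + \left(\left(-4\right) 0 + 2 \left(-2\right)\right)\right) + 11\right) + 8 \left(-18\right) = \left(\left(-42 + \left(0 - 4\right)\right) + 11\right) - 144 = \left(\left(-42 - 4\right) + 11\right) - 144 = \left(-46 + 11\right) - 144 = -35 - 144 = -179$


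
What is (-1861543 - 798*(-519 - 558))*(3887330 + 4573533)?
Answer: -8478605429711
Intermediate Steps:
(-1861543 - 798*(-519 - 558))*(3887330 + 4573533) = (-1861543 - 798*(-1077))*8460863 = (-1861543 + 859446)*8460863 = -1002097*8460863 = -8478605429711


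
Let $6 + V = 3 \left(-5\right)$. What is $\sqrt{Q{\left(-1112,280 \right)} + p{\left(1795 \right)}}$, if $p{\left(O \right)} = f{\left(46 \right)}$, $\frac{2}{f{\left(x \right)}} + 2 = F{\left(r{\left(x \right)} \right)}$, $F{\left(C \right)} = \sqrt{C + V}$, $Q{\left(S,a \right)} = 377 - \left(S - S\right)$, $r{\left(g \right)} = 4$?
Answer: $\sqrt{\frac{752 - 377 i \sqrt{17}}{2 - i \sqrt{17}}} \approx 19.412 - 0.0101 i$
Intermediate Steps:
$V = -21$ ($V = -6 + 3 \left(-5\right) = -6 - 15 = -21$)
$Q{\left(S,a \right)} = 377$ ($Q{\left(S,a \right)} = 377 - 0 = 377 + 0 = 377$)
$F{\left(C \right)} = \sqrt{-21 + C}$ ($F{\left(C \right)} = \sqrt{C - 21} = \sqrt{-21 + C}$)
$f{\left(x \right)} = \frac{2}{-2 + i \sqrt{17}}$ ($f{\left(x \right)} = \frac{2}{-2 + \sqrt{-21 + 4}} = \frac{2}{-2 + \sqrt{-17}} = \frac{2}{-2 + i \sqrt{17}}$)
$p{\left(O \right)} = - \frac{4}{21} - \frac{2 i \sqrt{17}}{21}$
$\sqrt{Q{\left(-1112,280 \right)} + p{\left(1795 \right)}} = \sqrt{377 - \left(\frac{4}{21} + \frac{2 i \sqrt{17}}{21}\right)} = \sqrt{\frac{7913}{21} - \frac{2 i \sqrt{17}}{21}}$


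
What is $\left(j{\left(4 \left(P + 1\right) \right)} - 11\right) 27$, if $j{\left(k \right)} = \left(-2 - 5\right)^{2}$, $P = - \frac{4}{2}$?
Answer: $1026$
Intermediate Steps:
$P = -2$ ($P = \left(-4\right) \frac{1}{2} = -2$)
$j{\left(k \right)} = 49$ ($j{\left(k \right)} = \left(-7\right)^{2} = 49$)
$\left(j{\left(4 \left(P + 1\right) \right)} - 11\right) 27 = \left(49 - 11\right) 27 = 38 \cdot 27 = 1026$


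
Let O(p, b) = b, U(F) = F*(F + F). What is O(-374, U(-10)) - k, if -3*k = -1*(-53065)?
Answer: 53665/3 ≈ 17888.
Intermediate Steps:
U(F) = 2*F² (U(F) = F*(2*F) = 2*F²)
k = -53065/3 (k = -(-1)*(-53065)/3 = -⅓*53065 = -53065/3 ≈ -17688.)
O(-374, U(-10)) - k = 2*(-10)² - 1*(-53065/3) = 2*100 + 53065/3 = 200 + 53065/3 = 53665/3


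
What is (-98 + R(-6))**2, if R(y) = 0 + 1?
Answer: 9409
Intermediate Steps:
R(y) = 1
(-98 + R(-6))**2 = (-98 + 1)**2 = (-97)**2 = 9409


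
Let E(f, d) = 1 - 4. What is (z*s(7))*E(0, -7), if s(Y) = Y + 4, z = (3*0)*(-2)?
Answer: 0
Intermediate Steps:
z = 0 (z = 0*(-2) = 0)
s(Y) = 4 + Y
E(f, d) = -3
(z*s(7))*E(0, -7) = (0*(4 + 7))*(-3) = (0*11)*(-3) = 0*(-3) = 0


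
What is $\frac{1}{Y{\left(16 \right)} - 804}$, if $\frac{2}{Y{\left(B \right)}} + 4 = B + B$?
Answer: $- \frac{14}{11255} \approx -0.0012439$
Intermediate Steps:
$Y{\left(B \right)} = \frac{2}{-4 + 2 B}$ ($Y{\left(B \right)} = \frac{2}{-4 + \left(B + B\right)} = \frac{2}{-4 + 2 B}$)
$\frac{1}{Y{\left(16 \right)} - 804} = \frac{1}{\frac{1}{-2 + 16} - 804} = \frac{1}{\frac{1}{14} - 804} = \frac{1}{- \frac{11255}{14}} = - \frac{14}{11255}$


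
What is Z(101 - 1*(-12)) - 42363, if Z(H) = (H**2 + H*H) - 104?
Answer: -16929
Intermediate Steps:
Z(H) = -104 + 2*H**2 (Z(H) = (H**2 + H**2) - 104 = 2*H**2 - 104 = -104 + 2*H**2)
Z(101 - 1*(-12)) - 42363 = (-104 + 2*(101 - 1*(-12))**2) - 42363 = (-104 + 2*(101 + 12)**2) - 42363 = (-104 + 2*113**2) - 42363 = (-104 + 2*12769) - 42363 = (-104 + 25538) - 42363 = 25434 - 42363 = -16929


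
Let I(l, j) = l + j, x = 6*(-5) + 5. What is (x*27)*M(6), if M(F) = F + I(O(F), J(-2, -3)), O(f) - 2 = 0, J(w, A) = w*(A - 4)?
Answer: -14850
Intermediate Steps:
J(w, A) = w*(-4 + A)
O(f) = 2 (O(f) = 2 + 0 = 2)
x = -25 (x = -30 + 5 = -25)
I(l, j) = j + l
M(F) = 16 + F (M(F) = F + (-2*(-4 - 3) + 2) = F + (-2*(-7) + 2) = F + (14 + 2) = F + 16 = 16 + F)
(x*27)*M(6) = (-25*27)*(16 + 6) = -675*22 = -14850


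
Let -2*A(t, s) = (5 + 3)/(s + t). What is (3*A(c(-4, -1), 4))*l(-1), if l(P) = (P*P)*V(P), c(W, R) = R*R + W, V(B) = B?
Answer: 12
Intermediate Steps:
c(W, R) = W + R² (c(W, R) = R² + W = W + R²)
A(t, s) = -4/(s + t) (A(t, s) = -(5 + 3)/(2*(s + t)) = -4/(s + t))
l(P) = P³ (l(P) = (P*P)*P = P²*P = P³)
(3*A(c(-4, -1), 4))*l(-1) = (3*(-4/(4 + (-4 + (-1)²))))*(-1)³ = (3*(-4/(4 + (-4 + 1))))*(-1) = (3*(-4/(4 - 3)))*(-1) = (3*(-4/1))*(-1) = (3*(-4*1))*(-1) = (3*(-4))*(-1) = -12*(-1) = 12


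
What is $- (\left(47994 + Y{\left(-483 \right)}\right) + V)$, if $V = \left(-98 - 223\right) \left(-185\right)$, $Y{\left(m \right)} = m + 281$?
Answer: $-107177$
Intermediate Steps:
$Y{\left(m \right)} = 281 + m$
$V = 59385$ ($V = \left(-321\right) \left(-185\right) = 59385$)
$- (\left(47994 + Y{\left(-483 \right)}\right) + V) = - (\left(47994 + \left(281 - 483\right)\right) + 59385) = - (\left(47994 - 202\right) + 59385) = - (47792 + 59385) = \left(-1\right) 107177 = -107177$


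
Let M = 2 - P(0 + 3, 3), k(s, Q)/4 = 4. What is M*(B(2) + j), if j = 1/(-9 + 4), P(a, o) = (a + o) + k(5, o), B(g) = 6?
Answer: -116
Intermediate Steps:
k(s, Q) = 16 (k(s, Q) = 4*4 = 16)
P(a, o) = 16 + a + o (P(a, o) = (a + o) + 16 = 16 + a + o)
j = -⅕ (j = 1/(-5) = -⅕ ≈ -0.20000)
M = -20 (M = 2 - (16 + (0 + 3) + 3) = 2 - (16 + 3 + 3) = 2 - 1*22 = 2 - 22 = -20)
M*(B(2) + j) = -20*(6 - ⅕) = -20*29/5 = -116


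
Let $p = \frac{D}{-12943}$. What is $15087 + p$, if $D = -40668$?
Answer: $\frac{195311709}{12943} \approx 15090.0$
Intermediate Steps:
$p = \frac{40668}{12943}$ ($p = - \frac{40668}{-12943} = \left(-40668\right) \left(- \frac{1}{12943}\right) = \frac{40668}{12943} \approx 3.1421$)
$15087 + p = 15087 + \frac{40668}{12943} = \frac{195311709}{12943}$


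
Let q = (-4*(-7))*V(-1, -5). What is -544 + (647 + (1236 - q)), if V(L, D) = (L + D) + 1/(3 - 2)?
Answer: 1479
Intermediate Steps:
V(L, D) = 1 + D + L (V(L, D) = (D + L) + 1/1 = (D + L) + 1 = 1 + D + L)
q = -140 (q = (-4*(-7))*(1 - 5 - 1) = 28*(-5) = -140)
-544 + (647 + (1236 - q)) = -544 + (647 + (1236 - 1*(-140))) = -544 + (647 + (1236 + 140)) = -544 + (647 + 1376) = -544 + 2023 = 1479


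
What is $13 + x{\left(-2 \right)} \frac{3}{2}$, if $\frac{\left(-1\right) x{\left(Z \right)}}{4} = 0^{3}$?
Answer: $13$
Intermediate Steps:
$x{\left(Z \right)} = 0$ ($x{\left(Z \right)} = - 4 \cdot 0^{3} = \left(-4\right) 0 = 0$)
$13 + x{\left(-2 \right)} \frac{3}{2} = 13 + 0 \cdot \frac{3}{2} = 13 + 0 = 13$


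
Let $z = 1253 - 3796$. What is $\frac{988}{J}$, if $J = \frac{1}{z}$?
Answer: $-2512484$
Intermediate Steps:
$z = -2543$ ($z = 1253 - 3796 = -2543$)
$J = - \frac{1}{2543}$ ($J = \frac{1}{-2543} = - \frac{1}{2543} \approx -0.00039324$)
$\frac{988}{J} = \frac{988}{- \frac{1}{2543}} = 988 \left(-2543\right) = -2512484$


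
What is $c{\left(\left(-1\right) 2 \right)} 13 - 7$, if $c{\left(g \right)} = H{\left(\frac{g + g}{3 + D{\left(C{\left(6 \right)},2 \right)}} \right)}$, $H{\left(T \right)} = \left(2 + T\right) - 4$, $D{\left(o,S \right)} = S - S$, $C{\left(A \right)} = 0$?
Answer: $- \frac{151}{3} \approx -50.333$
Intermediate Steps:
$D{\left(o,S \right)} = 0$
$H{\left(T \right)} = -2 + T$ ($H{\left(T \right)} = \left(2 + T\right) - 4 = -2 + T$)
$c{\left(g \right)} = -2 + \frac{2 g}{3}$ ($c{\left(g \right)} = -2 + \frac{g + g}{3 + 0} = -2 + \frac{2 g}{3}$)
$c{\left(\left(-1\right) 2 \right)} 13 - 7 = \left(-2 + \frac{2 \left(\left(-1\right) 2\right)}{3}\right) 13 - 7 = \left(-2 + \frac{2}{3} \left(-2\right)\right) 13 - 7 = \left(-2 - \frac{4}{3}\right) 13 - 7 = \left(- \frac{10}{3}\right) 13 - 7 = - \frac{130}{3} - 7 = - \frac{151}{3}$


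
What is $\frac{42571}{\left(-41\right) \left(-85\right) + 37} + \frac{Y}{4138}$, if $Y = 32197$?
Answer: $\frac{72389158}{3643509} \approx 19.868$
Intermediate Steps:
$\frac{42571}{\left(-41\right) \left(-85\right) + 37} + \frac{Y}{4138} = \frac{42571}{\left(-41\right) \left(-85\right) + 37} + \frac{32197}{4138} = \frac{42571}{3485 + 37} + 32197 \cdot \frac{1}{4138} = \frac{42571}{3522} + \frac{32197}{4138} = \frac{72389158}{3643509}$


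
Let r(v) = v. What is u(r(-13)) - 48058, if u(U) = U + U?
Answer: -48084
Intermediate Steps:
u(U) = 2*U
u(r(-13)) - 48058 = 2*(-13) - 48058 = -26 - 48058 = -48084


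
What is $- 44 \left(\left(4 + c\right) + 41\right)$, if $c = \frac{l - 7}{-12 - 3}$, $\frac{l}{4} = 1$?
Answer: $- \frac{9944}{5} \approx -1988.8$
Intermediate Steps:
$l = 4$ ($l = 4 \cdot 1 = 4$)
$c = \frac{1}{5}$ ($c = \frac{4 - 7}{-12 - 3} = - \frac{3}{-15} = \left(-3\right) \left(- \frac{1}{15}\right) = \frac{1}{5} \approx 0.2$)
$- 44 \left(\left(4 + c\right) + 41\right) = - 44 \left(\left(4 + \frac{1}{5}\right) + 41\right) = - 44 \left(\frac{21}{5} + 41\right) = \left(-44\right) \frac{226}{5} = - \frac{9944}{5}$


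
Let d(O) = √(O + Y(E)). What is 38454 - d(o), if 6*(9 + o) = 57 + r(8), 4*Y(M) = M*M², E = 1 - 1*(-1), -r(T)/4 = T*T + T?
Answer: 38454 - I*√182/2 ≈ 38454.0 - 6.7454*I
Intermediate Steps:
r(T) = -4*T - 4*T² (r(T) = -4*(T*T + T) = -4*(T² + T) = -4*(T + T²) = -4*T - 4*T²)
E = 2 (E = 1 + 1 = 2)
Y(M) = M³/4 (Y(M) = (M*M²)/4 = M³/4)
o = -95/2 (o = -9 + (57 - 4*8*(1 + 8))/6 = -9 + (57 - 4*8*9)/6 = -9 + (57 - 288)/6 = -9 + (⅙)*(-231) = -9 - 77/2 = -95/2 ≈ -47.500)
d(O) = √(2 + O) (d(O) = √(O + (¼)*2³) = √(O + (¼)*8) = √(O + 2) = √(2 + O))
38454 - d(o) = 38454 - √(2 - 95/2) = 38454 - √(-91/2) = 38454 - I*√182/2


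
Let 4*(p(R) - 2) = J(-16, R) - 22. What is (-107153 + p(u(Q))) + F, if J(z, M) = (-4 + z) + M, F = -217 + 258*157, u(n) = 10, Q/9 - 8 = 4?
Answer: -66870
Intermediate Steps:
Q = 108 (Q = 72 + 9*4 = 72 + 36 = 108)
F = 40289 (F = -217 + 40506 = 40289)
J(z, M) = -4 + M + z
p(R) = -17/2 + R/4 (p(R) = 2 + ((-4 + R - 16) - 22)/4 = 2 + ((-20 + R) - 22)/4 = 2 + (-42 + R)/4 = 2 + (-21/2 + R/4) = -17/2 + R/4)
(-107153 + p(u(Q))) + F = (-107153 + (-17/2 + (¼)*10)) + 40289 = (-107153 + (-17/2 + 5/2)) + 40289 = (-107153 - 6) + 40289 = -107159 + 40289 = -66870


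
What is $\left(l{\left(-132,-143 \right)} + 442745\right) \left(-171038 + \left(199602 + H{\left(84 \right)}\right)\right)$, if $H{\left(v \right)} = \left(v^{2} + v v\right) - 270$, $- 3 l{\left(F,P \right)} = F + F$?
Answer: $18778776198$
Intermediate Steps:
$l{\left(F,P \right)} = - \frac{2 F}{3}$ ($l{\left(F,P \right)} = - \frac{F + F}{3} = - \frac{2 F}{3}$)
$H{\left(v \right)} = -270 + 2 v^{2}$ ($H{\left(v \right)} = \left(v^{2} + v^{2}\right) - 270 = 2 v^{2} - 270 = -270 + 2 v^{2}$)
$\left(l{\left(-132,-143 \right)} + 442745\right) \left(-171038 + \left(199602 + H{\left(84 \right)}\right)\right) = \left(\left(- \frac{2}{3}\right) \left(-132\right) + 442745\right) \left(-171038 + \left(199602 - \left(270 - 2 \cdot 84^{2}\right)\right)\right) = \left(88 + 442745\right) \left(-171038 + \left(199602 + \left(-270 + 2 \cdot 7056\right)\right)\right) = 442833 \left(-171038 + \left(199602 + \left(-270 + 14112\right)\right)\right) = 442833 \left(-171038 + \left(199602 + 13842\right)\right) = 442833 \left(-171038 + 213444\right) = 442833 \cdot 42406 = 18778776198$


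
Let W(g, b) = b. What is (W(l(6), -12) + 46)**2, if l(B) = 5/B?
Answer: 1156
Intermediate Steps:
(W(l(6), -12) + 46)**2 = (-12 + 46)**2 = 34**2 = 1156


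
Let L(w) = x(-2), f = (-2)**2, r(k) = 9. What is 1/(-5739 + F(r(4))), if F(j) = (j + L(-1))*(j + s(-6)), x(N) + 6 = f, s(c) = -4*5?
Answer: -1/5816 ≈ -0.00017194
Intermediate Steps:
f = 4
s(c) = -20
x(N) = -2 (x(N) = -6 + 4 = -2)
L(w) = -2
F(j) = (-20 + j)*(-2 + j) (F(j) = (j - 2)*(j - 20) = (-2 + j)*(-20 + j) = (-20 + j)*(-2 + j))
1/(-5739 + F(r(4))) = 1/(-5739 + (40 + 9**2 - 22*9)) = 1/(-5739 + (40 + 81 - 198)) = 1/(-5739 - 77) = 1/(-5816) = -1/5816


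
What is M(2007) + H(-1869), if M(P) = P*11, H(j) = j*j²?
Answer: -6528695832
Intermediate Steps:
H(j) = j³
M(P) = 11*P
M(2007) + H(-1869) = 11*2007 + (-1869)³ = 22077 - 6528717909 = -6528695832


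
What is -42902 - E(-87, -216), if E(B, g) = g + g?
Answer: -42470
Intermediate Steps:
E(B, g) = 2*g
-42902 - E(-87, -216) = -42902 - 2*(-216) = -42902 - 1*(-432) = -42902 + 432 = -42470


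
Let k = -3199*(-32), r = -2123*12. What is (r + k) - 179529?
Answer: -102637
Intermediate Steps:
r = -25476
k = 102368
(r + k) - 179529 = (-25476 + 102368) - 179529 = 76892 - 179529 = -102637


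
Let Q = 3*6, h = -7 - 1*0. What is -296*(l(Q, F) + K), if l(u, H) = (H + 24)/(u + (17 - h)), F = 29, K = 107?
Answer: -672956/21 ≈ -32046.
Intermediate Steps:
h = -7 (h = -7 + 0 = -7)
Q = 18
l(u, H) = (24 + H)/(24 + u) (l(u, H) = (H + 24)/(u + (17 - 1*(-7))) = (24 + H)/(u + (17 + 7)) = (24 + H)/(u + 24) = (24 + H)/(24 + u))
-296*(l(Q, F) + K) = -296*((24 + 29)/(24 + 18) + 107) = -296*(53/42 + 107) = -296*4547/42 = -672956/21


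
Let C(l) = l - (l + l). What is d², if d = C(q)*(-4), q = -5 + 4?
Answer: 16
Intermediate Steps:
q = -1
C(l) = -l (C(l) = l - 2*l = -l)
d = -4 (d = -1*(-1)*(-4) = 1*(-4) = -4)
d² = (-4)² = 16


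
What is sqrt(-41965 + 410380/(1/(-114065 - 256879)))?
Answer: I*sqrt(152228040685) ≈ 3.9016e+5*I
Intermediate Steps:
sqrt(-41965 + 410380/(1/(-114065 - 256879))) = sqrt(-41965 + 410380/(1/(-370944))) = sqrt(-41965 + 410380/(-1/370944)) = sqrt(-41965 + 410380*(-370944)) = sqrt(-41965 - 152227998720) = sqrt(-152228040685) = I*sqrt(152228040685)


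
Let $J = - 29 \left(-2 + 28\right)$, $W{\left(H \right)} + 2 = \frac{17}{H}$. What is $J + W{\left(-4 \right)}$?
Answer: $- \frac{3041}{4} \approx -760.25$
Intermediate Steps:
$W{\left(H \right)} = -2 + \frac{17}{H}$
$J = -754$ ($J = \left(-29\right) 26 = -754$)
$J + W{\left(-4 \right)} = -754 + \left(-2 + \frac{17}{-4}\right) = -754 + \left(-2 + 17 \left(- \frac{1}{4}\right)\right) = -754 - \frac{25}{4} = - \frac{3041}{4}$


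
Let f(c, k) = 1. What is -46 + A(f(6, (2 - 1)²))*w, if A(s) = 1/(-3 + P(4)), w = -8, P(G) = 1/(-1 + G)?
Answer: -43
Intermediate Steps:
A(s) = -3/8 (A(s) = 1/(-3 + 1/(-1 + 4)) = 1/(-3 + 1/3) = 1/(-3 + ⅓) = 1/(-8/3) = -3/8)
-46 + A(f(6, (2 - 1)²))*w = -46 - 3/8*(-8) = -46 + 3 = -43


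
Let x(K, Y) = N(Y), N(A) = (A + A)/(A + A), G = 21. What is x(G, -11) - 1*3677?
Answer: -3676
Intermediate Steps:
N(A) = 1 (N(A) = (2*A)/((2*A)) = (2*A)*(1/(2*A)) = 1)
x(K, Y) = 1
x(G, -11) - 1*3677 = 1 - 1*3677 = 1 - 3677 = -3676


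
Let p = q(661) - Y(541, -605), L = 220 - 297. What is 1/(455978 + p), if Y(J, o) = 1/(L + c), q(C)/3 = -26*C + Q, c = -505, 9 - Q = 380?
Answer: 582/234724675 ≈ 2.4795e-6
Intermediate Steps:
Q = -371 (Q = 9 - 1*380 = 9 - 380 = -371)
L = -77
q(C) = -1113 - 78*C (q(C) = 3*(-26*C - 371) = 3*(-371 - 26*C) = -1113 - 78*C)
Y(J, o) = -1/582 (Y(J, o) = 1/(-77 - 505) = 1/(-582) = -1/582)
p = -30654521/582 (p = (-1113 - 78*661) - 1*(-1/582) = (-1113 - 51558) + 1/582 = -52671 + 1/582 = -30654521/582 ≈ -52671.)
1/(455978 + p) = 1/(455978 - 30654521/582) = 1/(234724675/582) = 582/234724675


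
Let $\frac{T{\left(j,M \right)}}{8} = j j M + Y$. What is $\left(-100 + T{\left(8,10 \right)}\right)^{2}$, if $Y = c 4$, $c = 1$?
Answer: $25522704$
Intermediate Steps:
$Y = 4$ ($Y = 1 \cdot 4 = 4$)
$T{\left(j,M \right)} = 32 + 8 M j^{2}$ ($T{\left(j,M \right)} = 8 \left(j j M + 4\right) = 8 \left(j^{2} M + 4\right) = 8 \left(M j^{2} + 4\right) = 8 \left(4 + M j^{2}\right) = 32 + 8 M j^{2}$)
$\left(-100 + T{\left(8,10 \right)}\right)^{2} = \left(-100 + \left(32 + 8 \cdot 10 \cdot 8^{2}\right)\right)^{2} = \left(-100 + \left(32 + 8 \cdot 10 \cdot 64\right)\right)^{2} = \left(-100 + \left(32 + 5120\right)\right)^{2} = \left(-100 + 5152\right)^{2} = 5052^{2} = 25522704$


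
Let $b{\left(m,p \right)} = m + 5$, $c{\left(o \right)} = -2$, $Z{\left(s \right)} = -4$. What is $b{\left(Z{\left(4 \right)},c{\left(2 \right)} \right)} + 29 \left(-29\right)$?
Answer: $-840$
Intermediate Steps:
$b{\left(m,p \right)} = 5 + m$
$b{\left(Z{\left(4 \right)},c{\left(2 \right)} \right)} + 29 \left(-29\right) = \left(5 - 4\right) + 29 \left(-29\right) = 1 - 841 = -840$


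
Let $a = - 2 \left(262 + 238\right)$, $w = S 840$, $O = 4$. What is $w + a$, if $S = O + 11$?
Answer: $11600$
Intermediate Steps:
$S = 15$ ($S = 4 + 11 = 15$)
$w = 12600$ ($w = 15 \cdot 840 = 12600$)
$a = -1000$ ($a = \left(-2\right) 500 = -1000$)
$w + a = 12600 - 1000 = 11600$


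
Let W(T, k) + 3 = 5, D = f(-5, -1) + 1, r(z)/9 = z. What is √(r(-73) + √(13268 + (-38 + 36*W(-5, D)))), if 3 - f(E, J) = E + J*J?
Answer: √(-657 + 3*√1478) ≈ 23.274*I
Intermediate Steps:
r(z) = 9*z
f(E, J) = 3 - E - J² (f(E, J) = 3 - (E + J*J) = 3 - (E + J²) = 3 + (-E - J²) = 3 - E - J²)
D = 8 (D = (3 - 1*(-5) - 1*(-1)²) + 1 = (3 + 5 - 1*1) + 1 = (3 + 5 - 1) + 1 = 7 + 1 = 8)
W(T, k) = 2 (W(T, k) = -3 + 5 = 2)
√(r(-73) + √(13268 + (-38 + 36*W(-5, D)))) = √(9*(-73) + √(13268 + (-38 + 36*2))) = √(-657 + √(13268 + (-38 + 72))) = √(-657 + √(13268 + 34)) = √(-657 + √13302) = √(-657 + 3*√1478)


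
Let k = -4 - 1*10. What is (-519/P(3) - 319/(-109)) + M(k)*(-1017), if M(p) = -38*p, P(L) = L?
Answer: -58992334/109 ≈ -5.4121e+5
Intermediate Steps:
k = -14 (k = -4 - 10 = -14)
(-519/P(3) - 319/(-109)) + M(k)*(-1017) = (-519/3 - 319/(-109)) - 38*(-14)*(-1017) = (-519*⅓ - 319*(-1/109)) + 532*(-1017) = (-173 + 319/109) - 541044 = -18538/109 - 541044 = -58992334/109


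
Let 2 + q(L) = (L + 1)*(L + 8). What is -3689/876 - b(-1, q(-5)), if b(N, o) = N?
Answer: -2813/876 ≈ -3.2112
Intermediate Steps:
q(L) = -2 + (1 + L)*(8 + L) (q(L) = -2 + (L + 1)*(L + 8) = -2 + (1 + L)*(8 + L))
-3689/876 - b(-1, q(-5)) = -3689/876 - 1*(-1) = -3689*1/876 + 1 = -3689/876 + 1 = -2813/876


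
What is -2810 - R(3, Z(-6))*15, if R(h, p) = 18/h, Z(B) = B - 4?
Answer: -2900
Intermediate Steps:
Z(B) = -4 + B
-2810 - R(3, Z(-6))*15 = -2810 - 18/3*15 = -2810 - 18*(⅓)*15 = -2810 - 6*15 = -2810 - 1*90 = -2810 - 90 = -2900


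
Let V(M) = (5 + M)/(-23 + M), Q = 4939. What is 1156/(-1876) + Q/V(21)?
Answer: -2320148/6097 ≈ -380.54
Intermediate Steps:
V(M) = (5 + M)/(-23 + M)
1156/(-1876) + Q/V(21) = 1156/(-1876) + 4939/(((5 + 21)/(-23 + 21))) = 1156*(-1/1876) + 4939/((26/(-2))) = -289/469 + 4939/((-½*26)) = -289/469 + 4939/(-13) = -289/469 + 4939*(-1/13) = -289/469 - 4939/13 = -2320148/6097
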